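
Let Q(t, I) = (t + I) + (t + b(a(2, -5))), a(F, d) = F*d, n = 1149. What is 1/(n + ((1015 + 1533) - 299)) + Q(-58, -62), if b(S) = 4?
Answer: -591251/3398 ≈ -174.00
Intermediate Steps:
Q(t, I) = 4 + I + 2*t (Q(t, I) = (t + I) + (t + 4) = (I + t) + (4 + t) = 4 + I + 2*t)
1/(n + ((1015 + 1533) - 299)) + Q(-58, -62) = 1/(1149 + ((1015 + 1533) - 299)) + (4 - 62 + 2*(-58)) = 1/(1149 + (2548 - 299)) + (4 - 62 - 116) = 1/(1149 + 2249) - 174 = 1/3398 - 174 = -591251/3398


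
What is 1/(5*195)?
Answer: 1/975 ≈ 0.0010256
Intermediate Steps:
1/(5*195) = 1/975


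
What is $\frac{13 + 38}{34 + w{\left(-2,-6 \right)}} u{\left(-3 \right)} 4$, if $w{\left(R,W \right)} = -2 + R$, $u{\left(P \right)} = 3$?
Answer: $\frac{102}{5} \approx 20.4$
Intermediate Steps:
$\frac{13 + 38}{34 + w{\left(-2,-6 \right)}} u{\left(-3 \right)} 4 = \frac{13 + 38}{34 - 4} \cdot 3 \cdot 4 = \frac{51}{34 - 4} \cdot 3 \cdot 4 = \frac{51}{30} \cdot 3 \cdot 4 = 51 \cdot \frac{1}{30} \cdot 3 \cdot 4 = \frac{17}{10} \cdot 3 \cdot 4 = \frac{51}{10} \cdot 4 = \frac{102}{5}$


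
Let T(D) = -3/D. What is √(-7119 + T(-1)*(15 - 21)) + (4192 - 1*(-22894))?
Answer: 27086 + 3*I*√793 ≈ 27086.0 + 84.481*I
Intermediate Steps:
√(-7119 + T(-1)*(15 - 21)) + (4192 - 1*(-22894)) = √(-7119 + (-3/(-1))*(15 - 21)) + (4192 - 1*(-22894)) = √(-7119 - 3*(-1)*(-6)) + (4192 + 22894) = √(-7119 + 3*(-6)) + 27086 = √(-7119 - 18) + 27086 = √(-7137) + 27086 = 3*I*√793 + 27086 = 27086 + 3*I*√793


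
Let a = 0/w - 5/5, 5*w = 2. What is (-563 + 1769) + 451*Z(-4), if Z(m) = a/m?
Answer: 5275/4 ≈ 1318.8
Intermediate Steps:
w = 2/5 (w = (1/5)*2 = 2/5 ≈ 0.40000)
a = -1 (a = 0/(2/5) - 5/5 = 0*(5/2) - 5*1/5 = 0 - 1 = -1)
Z(m) = -1/m
(-563 + 1769) + 451*Z(-4) = (-563 + 1769) + 451*(-1/(-4)) = 1206 + 451*(-1*(-1/4)) = 1206 + 451*(1/4) = 1206 + 451/4 = 5275/4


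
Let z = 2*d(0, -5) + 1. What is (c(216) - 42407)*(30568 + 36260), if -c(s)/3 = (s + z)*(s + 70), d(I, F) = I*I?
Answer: -15276413004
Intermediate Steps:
d(I, F) = I**2
z = 1 (z = 2*0**2 + 1 = 2*0 + 1 = 0 + 1 = 1)
c(s) = -3*(1 + s)*(70 + s) (c(s) = -3*(s + 1)*(s + 70) = -3*(1 + s)*(70 + s))
(c(216) - 42407)*(30568 + 36260) = ((-210 - 213*216 - 3*216**2) - 42407)*(30568 + 36260) = ((-210 - 46008 - 3*46656) - 42407)*66828 = ((-210 - 46008 - 139968) - 42407)*66828 = (-186186 - 42407)*66828 = -228593*66828 = -15276413004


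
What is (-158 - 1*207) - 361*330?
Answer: -119495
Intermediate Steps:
(-158 - 1*207) - 361*330 = (-158 - 207) - 119130 = -365 - 119130 = -119495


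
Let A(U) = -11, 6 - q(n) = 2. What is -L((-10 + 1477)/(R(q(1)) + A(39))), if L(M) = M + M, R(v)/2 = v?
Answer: 978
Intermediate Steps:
q(n) = 4 (q(n) = 6 - 1*2 = 6 - 2 = 4)
R(v) = 2*v
L(M) = 2*M
-L((-10 + 1477)/(R(q(1)) + A(39))) = -2*(-10 + 1477)/(2*4 - 11) = -2*1467/(8 - 11) = -2*1467/(-3) = -2*1467*(-⅓) = -2*(-489) = -1*(-978) = 978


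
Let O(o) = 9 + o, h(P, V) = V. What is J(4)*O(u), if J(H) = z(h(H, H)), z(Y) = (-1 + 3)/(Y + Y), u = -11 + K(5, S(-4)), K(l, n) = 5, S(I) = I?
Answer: 3/4 ≈ 0.75000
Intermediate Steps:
u = -6 (u = -11 + 5 = -6)
z(Y) = 1/Y (z(Y) = 2/((2*Y)) = 2*(1/(2*Y)) = 1/Y)
J(H) = 1/H
J(4)*O(u) = (9 - 6)/4 = (1/4)*3 = 3/4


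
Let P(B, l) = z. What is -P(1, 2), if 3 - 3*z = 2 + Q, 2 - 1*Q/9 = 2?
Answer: -1/3 ≈ -0.33333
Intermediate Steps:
Q = 0 (Q = 18 - 9*2 = 18 - 18 = 0)
z = 1/3 (z = 1 - (2 + 0)/3 = 1 - 1/3*2 = 1 - 2/3 = 1/3 ≈ 0.33333)
P(B, l) = 1/3
-P(1, 2) = -1*1/3 = -1/3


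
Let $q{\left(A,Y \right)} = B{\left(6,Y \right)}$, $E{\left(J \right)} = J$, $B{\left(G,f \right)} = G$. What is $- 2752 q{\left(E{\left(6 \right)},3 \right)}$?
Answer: $-16512$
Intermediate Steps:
$q{\left(A,Y \right)} = 6$
$- 2752 q{\left(E{\left(6 \right)},3 \right)} = \left(-2752\right) 6 = -16512$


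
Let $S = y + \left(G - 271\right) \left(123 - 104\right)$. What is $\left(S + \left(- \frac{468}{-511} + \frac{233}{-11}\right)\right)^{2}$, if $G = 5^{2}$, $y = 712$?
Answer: $\frac{501057647556489}{31595641} \approx 1.5858 \cdot 10^{7}$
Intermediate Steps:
$G = 25$
$S = -3962$ ($S = 712 + \left(25 - 271\right) \left(123 - 104\right) = 712 - 4674 = -3962$)
$\left(S + \left(- \frac{468}{-511} + \frac{233}{-11}\right)\right)^{2} = \left(-3962 + \left(- \frac{468}{-511} + \frac{233}{-11}\right)\right)^{2} = \left(-3962 + \left(\left(-468\right) \left(- \frac{1}{511}\right) + 233 \left(- \frac{1}{11}\right)\right)\right)^{2} = \left(-3962 + \left(\frac{468}{511} - \frac{233}{11}\right)\right)^{2} = \left(-3962 - \frac{113915}{5621}\right)^{2} = \left(- \frac{22384317}{5621}\right)^{2} = \frac{501057647556489}{31595641}$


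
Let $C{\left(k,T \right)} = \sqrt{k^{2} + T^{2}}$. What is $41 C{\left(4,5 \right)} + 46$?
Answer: $46 + 41 \sqrt{41} \approx 308.53$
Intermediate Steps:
$C{\left(k,T \right)} = \sqrt{T^{2} + k^{2}}$
$41 C{\left(4,5 \right)} + 46 = 41 \sqrt{5^{2} + 4^{2}} + 46 = 41 \sqrt{25 + 16} + 46 = 41 \sqrt{41} + 46 = 46 + 41 \sqrt{41}$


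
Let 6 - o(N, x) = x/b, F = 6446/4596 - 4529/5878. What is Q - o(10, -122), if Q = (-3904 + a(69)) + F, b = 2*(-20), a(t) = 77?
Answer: -258625319929/67538220 ≈ -3829.3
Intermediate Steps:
b = -40
F = 2134288/3376911 (F = 6446*(1/4596) - 4529*1/5878 = 3223/2298 - 4529/5878 = 2134288/3376911 ≈ 0.63202)
o(N, x) = 6 + x/40 (o(N, x) = 6 - x/(-40) = 6 - x*(-1)/40 = 6 - (-1)*x/40 = 6 + x/40)
Q = -12921304109/3376911 (Q = (-3904 + 77) + 2134288/3376911 = -3827 + 2134288/3376911 = -12921304109/3376911 ≈ -3826.4)
Q - o(10, -122) = -12921304109/3376911 - (6 + (1/40)*(-122)) = -12921304109/3376911 - (6 - 61/20) = -12921304109/3376911 - 1*59/20 = -12921304109/3376911 - 59/20 = -258625319929/67538220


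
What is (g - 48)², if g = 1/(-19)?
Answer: 833569/361 ≈ 2309.1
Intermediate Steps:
g = -1/19 ≈ -0.052632
(g - 48)² = (-1/19 - 48)² = (-913/19)² = 833569/361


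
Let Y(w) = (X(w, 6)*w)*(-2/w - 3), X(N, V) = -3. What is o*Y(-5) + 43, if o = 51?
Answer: -1946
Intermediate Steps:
Y(w) = -3*w*(-3 - 2/w) (Y(w) = (-3*w)*(-2/w - 3) = (-3*w)*(-3 - 2/w) = -3*w*(-3 - 2/w))
o*Y(-5) + 43 = 51*(6 + 9*(-5)) + 43 = 51*(6 - 45) + 43 = 51*(-39) + 43 = -1989 + 43 = -1946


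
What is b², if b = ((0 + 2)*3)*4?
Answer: 576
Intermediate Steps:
b = 24 (b = (2*3)*4 = 6*4 = 24)
b² = 24² = 576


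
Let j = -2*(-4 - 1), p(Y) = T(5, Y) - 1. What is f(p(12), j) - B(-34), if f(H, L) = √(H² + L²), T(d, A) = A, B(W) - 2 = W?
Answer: 32 + √221 ≈ 46.866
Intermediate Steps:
B(W) = 2 + W
p(Y) = -1 + Y (p(Y) = Y - 1 = -1 + Y)
j = 10 (j = -2*(-5) = 10)
f(p(12), j) - B(-34) = √((-1 + 12)² + 10²) - (2 - 34) = √(11² + 100) - 1*(-32) = √(121 + 100) + 32 = √221 + 32 = 32 + √221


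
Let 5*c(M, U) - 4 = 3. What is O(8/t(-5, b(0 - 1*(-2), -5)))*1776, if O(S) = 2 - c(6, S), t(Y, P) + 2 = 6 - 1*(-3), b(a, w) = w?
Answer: 5328/5 ≈ 1065.6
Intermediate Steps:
c(M, U) = 7/5 (c(M, U) = ⅘ + (⅕)*3 = ⅘ + ⅗ = 7/5)
t(Y, P) = 7 (t(Y, P) = -2 + (6 - 1*(-3)) = -2 + (6 + 3) = -2 + 9 = 7)
O(S) = ⅗ (O(S) = 2 - 1*7/5 = 2 - 7/5 = ⅗)
O(8/t(-5, b(0 - 1*(-2), -5)))*1776 = (⅗)*1776 = 5328/5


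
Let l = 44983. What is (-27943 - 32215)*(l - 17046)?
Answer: -1680634046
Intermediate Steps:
(-27943 - 32215)*(l - 17046) = (-27943 - 32215)*(44983 - 17046) = -60158*27937 = -1680634046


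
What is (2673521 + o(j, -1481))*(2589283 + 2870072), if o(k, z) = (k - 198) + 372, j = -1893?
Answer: 14586315607710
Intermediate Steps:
o(k, z) = 174 + k (o(k, z) = (-198 + k) + 372 = 174 + k)
(2673521 + o(j, -1481))*(2589283 + 2870072) = (2673521 + (174 - 1893))*(2589283 + 2870072) = (2673521 - 1719)*5459355 = 2671802*5459355 = 14586315607710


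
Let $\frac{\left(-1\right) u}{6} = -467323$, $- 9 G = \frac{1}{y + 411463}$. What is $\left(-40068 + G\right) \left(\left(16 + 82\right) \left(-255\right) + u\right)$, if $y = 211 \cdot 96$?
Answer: $- \frac{48070567341098388}{431719} \approx -1.1135 \cdot 10^{11}$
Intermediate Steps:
$y = 20256$
$G = - \frac{1}{3885471}$ ($G = - \frac{1}{9 \left(20256 + 411463\right)} = - \frac{1}{9 \cdot 431719} = \left(- \frac{1}{9}\right) \frac{1}{431719} = - \frac{1}{3885471} \approx -2.5737 \cdot 10^{-7}$)
$u = 2803938$ ($u = \left(-6\right) \left(-467323\right) = 2803938$)
$\left(-40068 + G\right) \left(\left(16 + 82\right) \left(-255\right) + u\right) = \left(-40068 - \frac{1}{3885471}\right) \left(\left(16 + 82\right) \left(-255\right) + 2803938\right) = - \frac{155683052029 \left(98 \left(-255\right) + 2803938\right)}{3885471} = - \frac{155683052029 \left(-24990 + 2803938\right)}{3885471} = \left(- \frac{155683052029}{3885471}\right) 2778948 = - \frac{48070567341098388}{431719}$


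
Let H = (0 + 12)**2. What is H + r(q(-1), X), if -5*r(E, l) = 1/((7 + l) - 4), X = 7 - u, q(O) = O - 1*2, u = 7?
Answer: 2159/15 ≈ 143.93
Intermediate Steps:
H = 144 (H = 12**2 = 144)
q(O) = -2 + O (q(O) = O - 2 = -2 + O)
X = 0 (X = 7 - 1*7 = 7 - 7 = 0)
r(E, l) = -1/(5*(3 + l)) (r(E, l) = -1/(5*((7 + l) - 4)) = -1/(5*(3 + l)))
H + r(q(-1), X) = 144 - 1/(15 + 5*0) = 144 - 1/(15 + 0) = 144 - 1/15 = 2159/15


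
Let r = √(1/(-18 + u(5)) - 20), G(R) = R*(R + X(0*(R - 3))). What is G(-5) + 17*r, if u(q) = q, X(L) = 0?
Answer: 25 + 51*I*√377/13 ≈ 25.0 + 76.172*I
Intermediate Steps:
G(R) = R² (G(R) = R*(R + 0) = R*R = R²)
r = 3*I*√377/13 (r = √(1/(-18 + 5) - 20) = √(1/(-13) - 20) = √(-1/13 - 20) = √(-261/13) = 3*I*√377/13 ≈ 4.4807*I)
G(-5) + 17*r = (-5)² + 17*(3*I*√377/13) = 25 + 51*I*√377/13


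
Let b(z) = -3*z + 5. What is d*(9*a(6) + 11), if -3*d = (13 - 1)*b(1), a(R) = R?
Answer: -520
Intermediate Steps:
b(z) = 5 - 3*z
d = -8 (d = -(13 - 1)*(5 - 3*1)/3 = -4*(5 - 3) = -4*2 = -⅓*24 = -8)
d*(9*a(6) + 11) = -8*(9*6 + 11) = -8*(54 + 11) = -8*65 = -520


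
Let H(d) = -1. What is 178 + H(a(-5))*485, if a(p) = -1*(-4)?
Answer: -307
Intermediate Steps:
a(p) = 4
178 + H(a(-5))*485 = 178 - 1*485 = 178 - 485 = -307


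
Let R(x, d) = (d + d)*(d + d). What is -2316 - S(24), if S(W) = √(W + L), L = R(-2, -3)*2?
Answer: -2316 - 4*√6 ≈ -2325.8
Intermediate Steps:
R(x, d) = 4*d² (R(x, d) = (2*d)*(2*d) = 4*d²)
L = 72 (L = (4*(-3)²)*2 = (4*9)*2 = 36*2 = 72)
S(W) = √(72 + W) (S(W) = √(W + 72) = √(72 + W))
-2316 - S(24) = -2316 - √(72 + 24) = -2316 - √96 = -2316 - 4*√6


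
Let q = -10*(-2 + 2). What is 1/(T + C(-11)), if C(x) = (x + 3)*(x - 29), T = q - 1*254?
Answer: 1/66 ≈ 0.015152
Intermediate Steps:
q = 0 (q = -10*0 = 0)
T = -254 (T = 0 - 1*254 = 0 - 254 = -254)
C(x) = (-29 + x)*(3 + x) (C(x) = (3 + x)*(-29 + x) = (-29 + x)*(3 + x))
1/(T + C(-11)) = 1/(-254 + (-87 + (-11)² - 26*(-11))) = 1/(-254 + (-87 + 121 + 286)) = 1/(-254 + 320) = 1/66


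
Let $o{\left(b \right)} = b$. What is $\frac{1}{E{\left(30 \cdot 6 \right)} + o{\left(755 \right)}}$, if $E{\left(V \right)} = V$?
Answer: $\frac{1}{935} \approx 0.0010695$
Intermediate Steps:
$\frac{1}{E{\left(30 \cdot 6 \right)} + o{\left(755 \right)}} = \frac{1}{30 \cdot 6 + 755} = \frac{1}{180 + 755} = \frac{1}{935}$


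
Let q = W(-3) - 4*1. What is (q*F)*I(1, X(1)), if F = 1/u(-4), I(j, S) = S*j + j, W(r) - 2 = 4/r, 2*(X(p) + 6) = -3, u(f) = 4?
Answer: 65/12 ≈ 5.4167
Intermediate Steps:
X(p) = -15/2 (X(p) = -6 + (1/2)*(-3) = -6 - 3/2 = -15/2)
W(r) = 2 + 4/r
q = -10/3 (q = (2 + 4/(-3)) - 4*1 = (2 + 4*(-1/3)) - 4 = (2 - 4/3) - 4 = 2/3 - 4 = -10/3 ≈ -3.3333)
I(j, S) = j + S*j
F = 1/4 ≈ 0.25000
(q*F)*I(1, X(1)) = (-10/3*1/4)*(1*(1 - 15/2)) = -5*(-13)/(6*2) = -5/6*(-13/2) = 65/12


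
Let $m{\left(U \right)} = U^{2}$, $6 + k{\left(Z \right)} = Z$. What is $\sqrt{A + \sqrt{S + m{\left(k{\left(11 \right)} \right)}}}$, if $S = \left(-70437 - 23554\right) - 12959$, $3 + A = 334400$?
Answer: $\sqrt{334397 + 5 i \sqrt{4277}} \approx 578.27 + 0.283 i$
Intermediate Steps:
$A = 334397$ ($A = -3 + 334400 = 334397$)
$k{\left(Z \right)} = -6 + Z$
$S = -106950$ ($S = -93991 - 12959 = -106950$)
$\sqrt{A + \sqrt{S + m{\left(k{\left(11 \right)} \right)}}} = \sqrt{334397 + \sqrt{-106950 + \left(-6 + 11\right)^{2}}} = \sqrt{334397 + \sqrt{-106950 + 5^{2}}} = \sqrt{334397 + \sqrt{-106950 + 25}} = \sqrt{334397 + \sqrt{-106925}} = \sqrt{334397 + 5 i \sqrt{4277}}$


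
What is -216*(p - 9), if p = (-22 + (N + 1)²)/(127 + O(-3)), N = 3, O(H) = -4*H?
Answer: 271512/139 ≈ 1953.3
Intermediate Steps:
p = -6/139 (p = (-22 + (3 + 1)²)/(127 - 4*(-3)) = (-22 + 4²)/(127 + 12) = (-22 + 16)/139 = -6*1/139 = -6/139 ≈ -0.043165)
-216*(p - 9) = -216*(-6/139 - 9) = -216*(-1257/139) = 271512/139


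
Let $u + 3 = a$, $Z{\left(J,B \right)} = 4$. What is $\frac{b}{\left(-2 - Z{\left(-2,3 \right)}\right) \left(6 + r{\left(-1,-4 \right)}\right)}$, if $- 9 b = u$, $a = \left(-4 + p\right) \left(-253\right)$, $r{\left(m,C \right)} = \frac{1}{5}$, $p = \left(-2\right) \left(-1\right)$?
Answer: $\frac{2515}{1674} \approx 1.5024$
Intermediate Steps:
$p = 2$
$r{\left(m,C \right)} = \frac{1}{5}$
$a = 506$ ($a = \left(-4 + 2\right) \left(-253\right) = \left(-2\right) \left(-253\right) = 506$)
$u = 503$ ($u = -3 + 506 = 503$)
$b = - \frac{503}{9}$ ($b = \left(- \frac{1}{9}\right) 503 = - \frac{503}{9} \approx -55.889$)
$\frac{b}{\left(-2 - Z{\left(-2,3 \right)}\right) \left(6 + r{\left(-1,-4 \right)}\right)} = - \frac{503}{9 \left(-2 - 4\right) \left(6 + \frac{1}{5}\right)} = - \frac{503}{9 \left(-2 - 4\right) \frac{31}{5}} = - \frac{503}{9 \left(\left(-6\right) \frac{31}{5}\right)} = - \frac{503}{9 \left(- \frac{186}{5}\right)} = \left(- \frac{503}{9}\right) \left(- \frac{5}{186}\right) = \frac{2515}{1674}$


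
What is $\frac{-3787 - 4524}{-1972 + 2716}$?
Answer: $- \frac{8311}{744} \approx -11.171$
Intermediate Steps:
$\frac{-3787 - 4524}{-1972 + 2716} = - \frac{8311}{744}$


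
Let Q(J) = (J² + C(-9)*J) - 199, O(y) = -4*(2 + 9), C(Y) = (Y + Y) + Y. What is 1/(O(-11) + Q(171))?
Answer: 1/24381 ≈ 4.1016e-5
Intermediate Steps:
C(Y) = 3*Y (C(Y) = 2*Y + Y = 3*Y)
O(y) = -44 (O(y) = -4*11 = -44)
Q(J) = -199 + J² - 27*J (Q(J) = (J² + (3*(-9))*J) - 199 = (J² - 27*J) - 199 = -199 + J² - 27*J)
1/(O(-11) + Q(171)) = 1/(-44 + (-199 + 171² - 27*171)) = 1/(-44 + (-199 + 29241 - 4617)) = 1/(-44 + 24425) = 1/24381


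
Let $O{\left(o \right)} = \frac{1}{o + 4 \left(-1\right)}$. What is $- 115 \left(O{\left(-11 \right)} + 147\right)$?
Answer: $- \frac{50692}{3} \approx -16897.0$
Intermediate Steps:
$O{\left(o \right)} = \frac{1}{-4 + o}$ ($O{\left(o \right)} = \frac{1}{o - 4} = \frac{1}{-4 + o}$)
$- 115 \left(O{\left(-11 \right)} + 147\right) = - 115 \left(\frac{1}{-4 - 11} + 147\right) = - 115 \left(\frac{1}{-15} + 147\right) = - 115 \left(- \frac{1}{15} + 147\right) = \left(-115\right) \frac{2204}{15} = - \frac{50692}{3}$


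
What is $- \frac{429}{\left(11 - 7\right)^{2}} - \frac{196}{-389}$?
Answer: $- \frac{163745}{6224} \approx -26.309$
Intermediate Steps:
$- \frac{429}{\left(11 - 7\right)^{2}} - \frac{196}{-389} = - \frac{429}{4^{2}} - - \frac{196}{389} = - \frac{429}{16} + \frac{196}{389} = - \frac{163745}{6224}$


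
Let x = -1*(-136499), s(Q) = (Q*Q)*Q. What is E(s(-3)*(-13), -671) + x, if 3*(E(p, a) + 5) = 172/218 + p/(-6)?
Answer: 89254495/654 ≈ 1.3647e+5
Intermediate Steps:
s(Q) = Q**3 (s(Q) = Q**2*Q = Q**3)
x = 136499
E(p, a) = -1549/327 - p/18 (E(p, a) = -5 + (172/218 + p/(-6))/3 = -5 + (172*(1/218) + p*(-1/6))/3 = -5 + (86/109 - p/6)/3 = -5 + (86/327 - p/18) = -1549/327 - p/18)
E(s(-3)*(-13), -671) + x = (-1549/327 - (-3)**3*(-13)/18) + 136499 = (-1549/327 - (-3)*(-13)/2) + 136499 = (-1549/327 - 1/18*351) + 136499 = (-1549/327 - 39/2) + 136499 = -15851/654 + 136499 = 89254495/654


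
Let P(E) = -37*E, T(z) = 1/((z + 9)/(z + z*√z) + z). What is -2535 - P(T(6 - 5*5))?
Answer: 2*(-457919*√19 + 445244*I)/(-351*I + 361*√19) ≈ -2536.9 + 0.011789*I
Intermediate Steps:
T(z) = 1/(z + (9 + z)/(z + z^(3/2))) (T(z) = 1/((9 + z)/(z + z^(3/2)) + z) = 1/(z + (9 + z)/(z + z^(3/2))))
-2535 - P(T(6 - 5*5)) = -2535 - (-37)*((6 - 5*5) + (6 - 5*5)^(3/2))/(9 + (6 - 5*5) + (6 - 5*5)² + (6 - 5*5)^(5/2)) = -2535 - (-37)*((6 - 25) + (6 - 25)^(3/2))/(9 + (6 - 25) + (6 - 25)² + (6 - 25)^(5/2)) = -2535 - (-37)*(-19 + (-19)^(3/2))/(9 - 19 + (-19)² + (-19)^(5/2)) = -2535 - (-37)*(-19 - 19*I*√19)/(9 - 19 + 361 + 361*I*√19) = -2535 - (-37)*(-19 - 19*I*√19)/(351 + 361*I*√19) = -2535 + 37*(-19 - 19*I*√19)/(351 + 361*I*√19)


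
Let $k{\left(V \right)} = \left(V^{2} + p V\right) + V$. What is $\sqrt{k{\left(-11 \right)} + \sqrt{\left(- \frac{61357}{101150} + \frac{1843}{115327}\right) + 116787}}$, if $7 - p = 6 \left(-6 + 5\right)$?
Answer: $\frac{\sqrt{-621541100504177700 + 137239130 \sqrt{2199622830727386245258}}}{137239130} \approx 17.571$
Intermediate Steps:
$p = 13$ ($p = 7 - 6 \left(-6 + 5\right) = 7 - 6 \left(-1\right) = 7 - -6 = 7 + 6 = 13$)
$k{\left(V \right)} = V^{2} + 14 V$ ($k{\left(V \right)} = \left(V^{2} + 13 V\right) + V = V^{2} + 14 V$)
$\sqrt{k{\left(-11 \right)} + \sqrt{\left(- \frac{61357}{101150} + \frac{1843}{115327}\right) + 116787}} = \sqrt{- 11 \left(14 - 11\right) + \sqrt{\left(- \frac{61357}{101150} + \frac{1843}{115327}\right) + 116787}} = \sqrt{\left(-11\right) 3 + \sqrt{\left(\left(-61357\right) \frac{1}{101150} + 1843 \cdot \frac{1}{115327}\right) + 116787}} = \sqrt{-33 + \sqrt{\left(- \frac{61357}{101150} + \frac{1843}{115327}\right) + 116787}} = \sqrt{-33 + \sqrt{- \frac{6889699289}{11665326050} + 116787}} = \sqrt{-33 + \sqrt{\frac{1362351543702061}{11665326050}}} = \sqrt{-33 + \frac{\sqrt{2199622830727386245258}}{137239130}}$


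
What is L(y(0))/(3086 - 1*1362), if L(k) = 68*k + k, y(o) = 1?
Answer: 69/1724 ≈ 0.040023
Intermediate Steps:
L(k) = 69*k
L(y(0))/(3086 - 1*1362) = (69*1)/(3086 - 1*1362) = 69/(3086 - 1362) = 69/1724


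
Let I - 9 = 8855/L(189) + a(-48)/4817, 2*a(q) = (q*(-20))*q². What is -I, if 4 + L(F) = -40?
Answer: -719407/19268 ≈ -37.337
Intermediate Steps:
L(F) = -44 (L(F) = -4 - 40 = -44)
a(q) = -10*q³ (a(q) = ((q*(-20))*q²)/2 = ((-20*q)*q²)/2 = (-20*q³)/2 = -10*q³)
I = 719407/19268 (I = 9 + (8855/(-44) - 10*(-48)³/4817) = 9 + (8855*(-1/44) - 10*(-110592)*(1/4817)) = 9 + (-805/4 + 1105920*(1/4817)) = 9 + (-805/4 + 1105920/4817) = 9 + 545995/19268 = 719407/19268 ≈ 37.337)
-I = -1*719407/19268 = -719407/19268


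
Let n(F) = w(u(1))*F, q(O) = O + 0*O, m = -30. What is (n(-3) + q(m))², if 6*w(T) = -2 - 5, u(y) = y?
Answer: 2809/4 ≈ 702.25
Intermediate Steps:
q(O) = O (q(O) = O + 0 = O)
w(T) = -7/6 (w(T) = (-2 - 5)/6 = (⅙)*(-7) = -7/6)
n(F) = -7*F/6
(n(-3) + q(m))² = (-7/6*(-3) - 30)² = (7/2 - 30)² = (-53/2)² = 2809/4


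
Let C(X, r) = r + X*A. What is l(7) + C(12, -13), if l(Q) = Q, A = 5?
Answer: 54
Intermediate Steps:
C(X, r) = r + 5*X (C(X, r) = r + X*5 = r + 5*X)
l(7) + C(12, -13) = 7 + (-13 + 5*12) = 7 + (-13 + 60) = 7 + 47 = 54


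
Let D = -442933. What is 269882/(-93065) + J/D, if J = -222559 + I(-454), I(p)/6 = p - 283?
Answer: -98415657141/41221559645 ≈ -2.3875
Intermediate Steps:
I(p) = -1698 + 6*p (I(p) = 6*(p - 283) = 6*(-283 + p) = -1698 + 6*p)
J = -226981 (J = -222559 + (-1698 + 6*(-454)) = -222559 + (-1698 - 2724) = -222559 - 4422 = -226981)
269882/(-93065) + J/D = 269882/(-93065) - 226981/(-442933) = 269882*(-1/93065) - 226981*(-1/442933) = -269882/93065 + 226981/442933 = -98415657141/41221559645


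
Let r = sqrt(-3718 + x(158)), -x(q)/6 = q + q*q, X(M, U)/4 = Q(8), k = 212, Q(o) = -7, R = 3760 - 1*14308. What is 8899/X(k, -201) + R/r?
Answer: -8899/28 + 5274*I*sqrt(6178)/15445 ≈ -317.82 + 26.84*I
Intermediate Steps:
R = -10548 (R = 3760 - 14308 = -10548)
X(M, U) = -28 (X(M, U) = 4*(-7) = -28)
x(q) = -6*q - 6*q**2 (x(q) = -6*(q + q*q) = -6*(q + q**2) = -6*q - 6*q**2)
r = 5*I*sqrt(6178) (r = sqrt(-3718 - 6*158*(1 + 158)) = sqrt(-3718 - 6*158*159) = sqrt(-3718 - 150732) = sqrt(-154450) = 5*I*sqrt(6178) ≈ 393.0*I)
8899/X(k, -201) + R/r = 8899/(-28) - 10548*(-I*sqrt(6178)/30890) = 8899*(-1/28) - (-5274)*I*sqrt(6178)/15445 = -8899/28 + 5274*I*sqrt(6178)/15445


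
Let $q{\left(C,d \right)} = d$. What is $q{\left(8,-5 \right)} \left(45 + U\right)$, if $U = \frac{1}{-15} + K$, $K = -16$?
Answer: $- \frac{434}{3} \approx -144.67$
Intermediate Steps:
$U = - \frac{241}{15}$ ($U = \frac{1}{-15} - 16 = - \frac{1}{15} - 16 = - \frac{241}{15} \approx -16.067$)
$q{\left(8,-5 \right)} \left(45 + U\right) = - 5 \left(45 - \frac{241}{15}\right) = \left(-5\right) \frac{434}{15} = - \frac{434}{3}$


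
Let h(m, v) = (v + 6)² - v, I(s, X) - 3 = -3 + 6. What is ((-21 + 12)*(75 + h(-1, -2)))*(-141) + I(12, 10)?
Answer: 118023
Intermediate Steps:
I(s, X) = 6 (I(s, X) = 3 + (-3 + 6) = 3 + 3 = 6)
h(m, v) = (6 + v)² - v
((-21 + 12)*(75 + h(-1, -2)))*(-141) + I(12, 10) = ((-21 + 12)*(75 + ((6 - 2)² - 1*(-2))))*(-141) + 6 = -9*(75 + (4² + 2))*(-141) + 6 = -9*(75 + (16 + 2))*(-141) + 6 = -9*(75 + 18)*(-141) + 6 = -9*93*(-141) + 6 = -837*(-141) + 6 = 118017 + 6 = 118023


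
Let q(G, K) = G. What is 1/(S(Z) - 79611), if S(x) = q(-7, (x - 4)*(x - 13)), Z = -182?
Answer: -1/79618 ≈ -1.2560e-5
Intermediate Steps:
S(x) = -7
1/(S(Z) - 79611) = 1/(-7 - 79611) = 1/(-79618) = -1/79618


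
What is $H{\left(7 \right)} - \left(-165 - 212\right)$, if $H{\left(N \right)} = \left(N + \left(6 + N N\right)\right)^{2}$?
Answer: $4221$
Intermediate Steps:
$H{\left(N \right)} = \left(6 + N + N^{2}\right)^{2}$ ($H{\left(N \right)} = \left(N + \left(6 + N^{2}\right)\right)^{2} = \left(6 + N + N^{2}\right)^{2}$)
$H{\left(7 \right)} - \left(-165 - 212\right) = \left(6 + 7 + 7^{2}\right)^{2} - \left(-165 - 212\right) = \left(6 + 7 + 49\right)^{2} - \left(-165 - 212\right) = 62^{2} - -377 = 3844 + 377 = 4221$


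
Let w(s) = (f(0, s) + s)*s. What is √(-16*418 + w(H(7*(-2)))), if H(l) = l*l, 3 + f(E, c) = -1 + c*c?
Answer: 4*√472530 ≈ 2749.6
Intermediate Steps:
f(E, c) = -4 + c² (f(E, c) = -3 + (-1 + c*c) = -3 + (-1 + c²) = -4 + c²)
H(l) = l²
w(s) = s*(-4 + s + s²) (w(s) = ((-4 + s²) + s)*s = (-4 + s + s²)*s = s*(-4 + s + s²))
√(-16*418 + w(H(7*(-2)))) = √(-16*418 + (7*(-2))²*(-4 + (7*(-2))² + ((7*(-2))²)²)) = √(-6688 + (-14)²*(-4 + (-14)² + ((-14)²)²)) = √(-6688 + 196*(-4 + 196 + 196²)) = √(-6688 + 196*(-4 + 196 + 38416)) = √(-6688 + 196*38608) = √(-6688 + 7567168) = √7560480 = 4*√472530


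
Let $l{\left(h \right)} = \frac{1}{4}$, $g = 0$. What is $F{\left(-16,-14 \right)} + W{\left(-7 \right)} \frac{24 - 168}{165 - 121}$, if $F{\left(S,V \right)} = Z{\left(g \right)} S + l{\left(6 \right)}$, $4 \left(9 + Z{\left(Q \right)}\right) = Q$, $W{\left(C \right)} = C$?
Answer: $\frac{7355}{44} \approx 167.16$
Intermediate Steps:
$Z{\left(Q \right)} = -9 + \frac{Q}{4}$
$l{\left(h \right)} = \frac{1}{4}$
$F{\left(S,V \right)} = \frac{1}{4} - 9 S$ ($F{\left(S,V \right)} = \left(-9 + \frac{1}{4} \cdot 0\right) S + \frac{1}{4} = \left(-9 + 0\right) S + \frac{1}{4} = - 9 S + \frac{1}{4} = \frac{1}{4} - 9 S$)
$F{\left(-16,-14 \right)} + W{\left(-7 \right)} \frac{24 - 168}{165 - 121} = \left(\frac{1}{4} - -144\right) - 7 \frac{24 - 168}{165 - 121} = \left(\frac{1}{4} + 144\right) - 7 \left(- \frac{144}{44}\right) = \frac{577}{4} - 7 \left(\left(-144\right) \frac{1}{44}\right) = \frac{577}{4} - - \frac{252}{11} = \frac{577}{4} + \frac{252}{11} = \frac{7355}{44}$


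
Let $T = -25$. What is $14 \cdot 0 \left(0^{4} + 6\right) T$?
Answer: $0$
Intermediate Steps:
$14 \cdot 0 \left(0^{4} + 6\right) T = 14 \cdot 0 \left(0^{4} + 6\right) \left(-25\right) = 14 \cdot 0 \left(0 + 6\right) \left(-25\right) = 14 \cdot 0 \cdot 6 \left(-25\right) = 14 \cdot 0 \left(-25\right) = 0 \left(-25\right) = 0$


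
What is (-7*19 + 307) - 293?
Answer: -119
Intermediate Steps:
(-7*19 + 307) - 293 = (-133 + 307) - 293 = 174 - 293 = -119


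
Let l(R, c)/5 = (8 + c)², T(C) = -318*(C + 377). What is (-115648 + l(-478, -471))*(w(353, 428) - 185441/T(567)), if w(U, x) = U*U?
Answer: 35768279854406693/300192 ≈ 1.1915e+11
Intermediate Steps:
w(U, x) = U²
T(C) = -119886 - 318*C (T(C) = -318*(377 + C) = -119886 - 318*C)
l(R, c) = 5*(8 + c)²
(-115648 + l(-478, -471))*(w(353, 428) - 185441/T(567)) = (-115648 + 5*(8 - 471)²)*(353² - 185441/(-119886 - 318*567)) = (-115648 + 5*(-463)²)*(124609 - 185441/(-119886 - 180306)) = (-115648 + 5*214369)*(124609 - 185441/(-300192)) = (-115648 + 1071845)*(124609 - 185441*(-1/300192)) = 956197*(124609 + 185441/300192) = 956197*(37406810369/300192) = 35768279854406693/300192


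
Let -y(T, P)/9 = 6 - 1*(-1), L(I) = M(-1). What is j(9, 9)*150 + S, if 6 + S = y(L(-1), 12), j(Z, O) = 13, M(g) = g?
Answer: 1881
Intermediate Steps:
L(I) = -1
y(T, P) = -63 (y(T, P) = -9*(6 - 1*(-1)) = -9*(6 + 1) = -9*7 = -63)
S = -69 (S = -6 - 63 = -69)
j(9, 9)*150 + S = 13*150 - 69 = 1950 - 69 = 1881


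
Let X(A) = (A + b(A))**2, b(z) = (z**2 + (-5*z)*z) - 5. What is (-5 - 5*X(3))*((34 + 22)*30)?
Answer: -12138000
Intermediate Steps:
b(z) = -5 - 4*z**2 (b(z) = (z**2 - 5*z**2) - 5 = -4*z**2 - 5 = -5 - 4*z**2)
X(A) = (-5 + A - 4*A**2)**2 (X(A) = (A + (-5 - 4*A**2))**2 = (-5 + A - 4*A**2)**2)
(-5 - 5*X(3))*((34 + 22)*30) = (-5 - 5*(5 - 1*3 + 4*3**2)**2)*((34 + 22)*30) = (-5 - 5*(5 - 3 + 4*9)**2)*(56*30) = (-5 - 5*(5 - 3 + 36)**2)*1680 = (-5 - 5*38**2)*1680 = (-5 - 5*1444)*1680 = (-5 - 7220)*1680 = -7225*1680 = -12138000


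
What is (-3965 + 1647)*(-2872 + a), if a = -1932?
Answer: 11135672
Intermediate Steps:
(-3965 + 1647)*(-2872 + a) = (-3965 + 1647)*(-2872 - 1932) = -2318*(-4804) = 11135672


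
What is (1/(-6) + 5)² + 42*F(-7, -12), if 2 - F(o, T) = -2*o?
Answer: -17303/36 ≈ -480.64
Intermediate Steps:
F(o, T) = 2 + 2*o (F(o, T) = 2 - (-2)*o = 2 + 2*o)
(1/(-6) + 5)² + 42*F(-7, -12) = (1/(-6) + 5)² + 42*(2 + 2*(-7)) = (-⅙ + 5)² + 42*(2 - 14) = (29/6)² + 42*(-12) = 841/36 - 504 = -17303/36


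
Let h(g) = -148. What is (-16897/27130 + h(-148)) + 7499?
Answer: 199415733/27130 ≈ 7350.4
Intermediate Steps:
(-16897/27130 + h(-148)) + 7499 = (-16897/27130 - 148) + 7499 = -4032137/27130 + 7499 = 199415733/27130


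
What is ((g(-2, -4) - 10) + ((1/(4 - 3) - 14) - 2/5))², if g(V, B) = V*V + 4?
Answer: 5929/25 ≈ 237.16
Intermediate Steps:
g(V, B) = 4 + V² (g(V, B) = V² + 4 = 4 + V²)
((g(-2, -4) - 10) + ((1/(4 - 3) - 14) - 2/5))² = (((4 + (-2)²) - 10) + ((1/(4 - 3) - 14) - 2/5))² = (((4 + 4) - 10) + ((1/1 - 14) - 2*⅕))² = ((8 - 10) + ((1 - 14) - ⅖))² = (-2 + (-13 - ⅖))² = (-2 - 67/5)² = (-77/5)² = 5929/25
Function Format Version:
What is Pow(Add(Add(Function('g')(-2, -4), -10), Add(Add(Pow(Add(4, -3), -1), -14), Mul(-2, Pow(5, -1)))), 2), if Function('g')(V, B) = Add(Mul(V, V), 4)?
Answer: Rational(5929, 25) ≈ 237.16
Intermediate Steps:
Function('g')(V, B) = Add(4, Pow(V, 2)) (Function('g')(V, B) = Add(Pow(V, 2), 4) = Add(4, Pow(V, 2)))
Pow(Add(Add(Function('g')(-2, -4), -10), Add(Add(Pow(Add(4, -3), -1), -14), Mul(-2, Pow(5, -1)))), 2) = Pow(Add(Add(Add(4, Pow(-2, 2)), -10), Add(Add(Pow(Add(4, -3), -1), -14), Mul(-2, Pow(5, -1)))), 2) = Pow(Add(Add(Add(4, 4), -10), Add(Add(Pow(1, -1), -14), Mul(-2, Rational(1, 5)))), 2) = Pow(Add(Add(8, -10), Add(Add(1, -14), Rational(-2, 5))), 2) = Pow(Add(-2, Add(-13, Rational(-2, 5))), 2) = Pow(Add(-2, Rational(-67, 5)), 2) = Pow(Rational(-77, 5), 2) = Rational(5929, 25)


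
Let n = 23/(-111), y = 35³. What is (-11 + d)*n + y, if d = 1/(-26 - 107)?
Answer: 210999099/4921 ≈ 42877.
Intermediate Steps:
y = 42875
d = -1/133 (d = 1/(-133) = -1/133 ≈ -0.0075188)
n = -23/111 (n = 23*(-1/111) = -23/111 ≈ -0.20721)
(-11 + d)*n + y = (-11 - 1/133)*(-23/111) + 42875 = -1464/133*(-23/111) + 42875 = 11224/4921 + 42875 = 210999099/4921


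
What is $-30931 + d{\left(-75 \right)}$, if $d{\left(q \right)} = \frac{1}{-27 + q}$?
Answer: $- \frac{3154963}{102} \approx -30931.0$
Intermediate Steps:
$-30931 + d{\left(-75 \right)} = -30931 + \frac{1}{-27 - 75} = -30931 + \frac{1}{-102} = -30931 - \frac{1}{102} = - \frac{3154963}{102}$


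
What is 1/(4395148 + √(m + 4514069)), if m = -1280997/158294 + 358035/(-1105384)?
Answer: 384521949832422304/1690030483836717798405149 - 2*√8637790293847421939722484666/1690030483836717798405149 ≈ 2.2741e-7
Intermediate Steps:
m = -736334190069/87487827448 (m = -1280997*1/158294 + 358035*(-1/1105384) = -1280997/158294 - 358035/1105384 = -736334190069/87487827448 ≈ -8.4164)
1/(4395148 + √(m + 4514069)) = 1/(4395148 + √(-736334190069/87487827448 + 4514069)) = 1/(4395148 + √(394925353426175843/87487827448)) = 1/(4395148 + √8637790293847421939722484666/43743913724)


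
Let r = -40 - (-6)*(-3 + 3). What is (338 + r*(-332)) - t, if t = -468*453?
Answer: 225622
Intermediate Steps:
t = -212004
r = -40 (r = -40 - (-6)*0 = -40 - 1*0 = -40 + 0 = -40)
(338 + r*(-332)) - t = (338 - 40*(-332)) - 1*(-212004) = (338 + 13280) + 212004 = 13618 + 212004 = 225622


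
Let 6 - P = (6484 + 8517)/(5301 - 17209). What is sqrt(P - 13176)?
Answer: I*sqrt(466833369743)/5954 ≈ 114.76*I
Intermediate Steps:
P = 86449/11908 (P = 6 - (6484 + 8517)/(5301 - 17209) = 6 - 15001/(-11908) = 6 - 15001*(-1)/11908 = 6 - 1*(-15001/11908) = 6 + 15001/11908 = 86449/11908 ≈ 7.2597)
sqrt(P - 13176) = sqrt(86449/11908 - 13176) = sqrt(-156813359/11908) = I*sqrt(466833369743)/5954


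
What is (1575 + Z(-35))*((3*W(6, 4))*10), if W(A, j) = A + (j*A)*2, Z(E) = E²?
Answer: 4536000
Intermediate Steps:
W(A, j) = A + 2*A*j (W(A, j) = A + (A*j)*2 = A + 2*A*j)
(1575 + Z(-35))*((3*W(6, 4))*10) = (1575 + (-35)²)*((3*(6*(1 + 2*4)))*10) = (1575 + 1225)*((3*(6*(1 + 8)))*10) = 2800*((3*(6*9))*10) = 2800*((3*54)*10) = 2800*(162*10) = 2800*1620 = 4536000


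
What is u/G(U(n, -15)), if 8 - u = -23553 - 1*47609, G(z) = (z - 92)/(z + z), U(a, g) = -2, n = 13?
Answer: 142340/47 ≈ 3028.5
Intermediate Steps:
G(z) = (-92 + z)/(2*z) (G(z) = (-92 + z)/((2*z)) = (-92 + z)*(1/(2*z)) = (-92 + z)/(2*z))
u = 71170 (u = 8 - (-23553 - 1*47609) = 8 - (-23553 - 47609) = 8 - 1*(-71162) = 8 + 71162 = 71170)
u/G(U(n, -15)) = 71170/(((1/2)*(-92 - 2)/(-2))) = 71170/(((1/2)*(-1/2)*(-94))) = 71170/(47/2) = 71170*(2/47) = 142340/47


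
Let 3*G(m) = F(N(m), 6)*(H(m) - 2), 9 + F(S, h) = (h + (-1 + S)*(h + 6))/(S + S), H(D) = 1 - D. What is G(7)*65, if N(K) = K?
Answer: 4160/7 ≈ 594.29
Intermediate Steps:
F(S, h) = -9 + (h + (-1 + S)*(6 + h))/(2*S) (F(S, h) = -9 + (h + (-1 + S)*(h + 6))/(S + S) = -9 + (h + (-1 + S)*(6 + h))/((2*S)) = -9 + (h + (-1 + S)*(6 + h))*(1/(2*S)) = -9 + (h + (-1 + S)*(6 + h))/(2*S))
G(m) = (-1 - m)*(-3 - 3/m)/3 (G(m) = ((-6 + (½)*6 - 3/m)*((1 - m) - 2))/3 = ((-6 + 3 - 3/m)*(-1 - m))/3 = ((-3 - 3/m)*(-1 - m))/3 = ((-1 - m)*(-3 - 3/m))/3 = (-1 - m)*(-3 - 3/m)/3)
G(7)*65 = ((1 + 7)²/7)*65 = ((⅐)*8²)*65 = ((⅐)*64)*65 = (64/7)*65 = 4160/7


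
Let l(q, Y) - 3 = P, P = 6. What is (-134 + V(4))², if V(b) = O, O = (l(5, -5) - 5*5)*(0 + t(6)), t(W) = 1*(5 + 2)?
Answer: 60516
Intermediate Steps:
t(W) = 7 (t(W) = 1*7 = 7)
l(q, Y) = 9 (l(q, Y) = 3 + 6 = 9)
O = -112 (O = (9 - 5*5)*(0 + 7) = (9 - 25)*7 = -16*7 = -112)
V(b) = -112
(-134 + V(4))² = (-134 - 112)² = (-246)² = 60516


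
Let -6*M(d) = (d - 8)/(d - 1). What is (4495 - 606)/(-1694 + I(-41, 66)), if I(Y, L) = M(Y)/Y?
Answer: -5740164/2500337 ≈ -2.2958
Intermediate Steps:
M(d) = -(-8 + d)/(6*(-1 + d)) (M(d) = -(d - 8)/(6*(d - 1)) = -(-8 + d)/(6*(-1 + d)))
I(Y, L) = (8 - Y)/(6*Y*(-1 + Y)) (I(Y, L) = ((8 - Y)/(6*(-1 + Y)))/Y = (8 - Y)/(6*Y*(-1 + Y)))
(4495 - 606)/(-1694 + I(-41, 66)) = (4495 - 606)/(-1694 + (1/6)*(8 - 1*(-41))/(-41*(-1 - 41))) = 3889/(-1694 + (1/6)*(-1/41)*(8 + 41)/(-42)) = 3889/(-1694 + (1/6)*(-1/41)*(-1/42)*49) = 3889/(-1694 + 7/1476) = 3889/(-2500337/1476) = 3889*(-1476/2500337) = -5740164/2500337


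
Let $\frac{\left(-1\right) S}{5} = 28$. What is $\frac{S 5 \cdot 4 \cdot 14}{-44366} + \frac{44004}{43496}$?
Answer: $\frac{65309369}{34459706} \approx 1.8952$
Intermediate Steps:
$S = -140$ ($S = \left(-5\right) 28 = -140$)
$\frac{S 5 \cdot 4 \cdot 14}{-44366} + \frac{44004}{43496} = \frac{- 140 \cdot 5 \cdot 4 \cdot 14}{-44366} + \frac{44004}{43496} = \left(-140\right) 20 \cdot 14 \left(- \frac{1}{44366}\right) + 44004 \cdot \frac{1}{43496} = \left(-2800\right) 14 \left(- \frac{1}{44366}\right) + \frac{11001}{10874} = \left(-39200\right) \left(- \frac{1}{44366}\right) + \frac{11001}{10874} = \frac{2800}{3169} + \frac{11001}{10874} = \frac{65309369}{34459706}$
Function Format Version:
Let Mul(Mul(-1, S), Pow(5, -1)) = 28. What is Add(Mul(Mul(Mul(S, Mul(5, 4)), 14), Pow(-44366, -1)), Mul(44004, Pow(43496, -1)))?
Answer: Rational(65309369, 34459706) ≈ 1.8952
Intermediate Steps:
S = -140 (S = Mul(-5, 28) = -140)
Add(Mul(Mul(Mul(S, Mul(5, 4)), 14), Pow(-44366, -1)), Mul(44004, Pow(43496, -1))) = Add(Mul(Mul(Mul(-140, Mul(5, 4)), 14), Pow(-44366, -1)), Mul(44004, Pow(43496, -1))) = Add(Mul(Mul(Mul(-140, 20), 14), Rational(-1, 44366)), Mul(44004, Rational(1, 43496))) = Add(Mul(Mul(-2800, 14), Rational(-1, 44366)), Rational(11001, 10874)) = Add(Mul(-39200, Rational(-1, 44366)), Rational(11001, 10874)) = Add(Rational(2800, 3169), Rational(11001, 10874)) = Rational(65309369, 34459706)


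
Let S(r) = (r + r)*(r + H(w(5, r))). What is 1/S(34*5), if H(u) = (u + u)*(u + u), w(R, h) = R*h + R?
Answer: 1/994251800 ≈ 1.0058e-9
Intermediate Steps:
w(R, h) = R + R*h
H(u) = 4*u² (H(u) = (2*u)*(2*u) = 4*u²)
S(r) = 2*r*(r + 4*(5 + 5*r)²) (S(r) = (r + r)*(r + 4*(5*(1 + r))²) = (2*r)*(r + 4*(5 + 5*r)²) = 2*r*(r + 4*(5 + 5*r)²))
1/S(34*5) = 1/(2*(34*5)*(34*5 + 100*(1 + 34*5)²)) = 1/(2*170*(170 + 100*(1 + 170)²)) = 1/(2*170*(170 + 100*171²)) = 1/(2*170*(170 + 100*29241)) = 1/(2*170*(170 + 2924100)) = 1/(2*170*2924270) = 1/994251800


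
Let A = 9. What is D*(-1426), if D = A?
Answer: -12834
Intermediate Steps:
D = 9
D*(-1426) = 9*(-1426) = -12834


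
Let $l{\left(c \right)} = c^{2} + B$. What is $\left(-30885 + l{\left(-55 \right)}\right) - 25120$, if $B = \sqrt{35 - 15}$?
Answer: $-52980 + 2 \sqrt{5} \approx -52976.0$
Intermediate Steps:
$B = 2 \sqrt{5}$ ($B = \sqrt{20} = 2 \sqrt{5} \approx 4.4721$)
$l{\left(c \right)} = c^{2} + 2 \sqrt{5}$
$\left(-30885 + l{\left(-55 \right)}\right) - 25120 = \left(-30885 + \left(\left(-55\right)^{2} + 2 \sqrt{5}\right)\right) - 25120 = \left(-30885 + \left(3025 + 2 \sqrt{5}\right)\right) - 25120 = \left(-27860 + 2 \sqrt{5}\right) - 25120 = -52980 + 2 \sqrt{5}$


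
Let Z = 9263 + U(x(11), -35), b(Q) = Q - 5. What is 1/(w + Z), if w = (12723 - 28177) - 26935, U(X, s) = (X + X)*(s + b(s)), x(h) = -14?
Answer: -1/31026 ≈ -3.2231e-5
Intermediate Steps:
b(Q) = -5 + Q
U(X, s) = 2*X*(-5 + 2*s) (U(X, s) = (X + X)*(s + (-5 + s)) = (2*X)*(-5 + 2*s) = 2*X*(-5 + 2*s))
w = -42389 (w = -15454 - 26935 = -42389)
Z = 11363 (Z = 9263 + 2*(-14)*(-5 + 2*(-35)) = 9263 + 2*(-14)*(-5 - 70) = 9263 + 2*(-14)*(-75) = 9263 + 2100 = 11363)
1/(w + Z) = 1/(-42389 + 11363) = 1/(-31026) = -1/31026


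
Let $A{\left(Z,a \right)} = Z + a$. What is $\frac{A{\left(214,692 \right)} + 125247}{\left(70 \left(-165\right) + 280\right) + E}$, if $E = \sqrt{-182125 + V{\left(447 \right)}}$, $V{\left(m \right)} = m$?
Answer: $- \frac{101553165}{9085327} - \frac{126153 i \sqrt{181678}}{127194578} \approx -11.178 - 0.42275 i$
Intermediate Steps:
$E = i \sqrt{181678}$ ($E = \sqrt{-182125 + 447} = \sqrt{-181678} = i \sqrt{181678} \approx 426.24 i$)
$\frac{A{\left(214,692 \right)} + 125247}{\left(70 \left(-165\right) + 280\right) + E} = \frac{\left(214 + 692\right) + 125247}{\left(70 \left(-165\right) + 280\right) + i \sqrt{181678}} = \frac{906 + 125247}{\left(-11550 + 280\right) + i \sqrt{181678}} = \frac{126153}{-11270 + i \sqrt{181678}}$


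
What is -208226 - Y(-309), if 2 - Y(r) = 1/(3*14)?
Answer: -8745575/42 ≈ -2.0823e+5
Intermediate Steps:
Y(r) = 83/42 (Y(r) = 2 - 1/(3*14) = 2 - 1/42 = 83/42)
-208226 - Y(-309) = -208226 - 1*83/42 = -208226 - 83/42 = -8745575/42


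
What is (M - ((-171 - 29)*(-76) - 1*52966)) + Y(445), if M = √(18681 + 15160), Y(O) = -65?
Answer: 37701 + √33841 ≈ 37885.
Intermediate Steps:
M = √33841 ≈ 183.96
(M - ((-171 - 29)*(-76) - 1*52966)) + Y(445) = (√33841 - ((-171 - 29)*(-76) - 1*52966)) - 65 = (√33841 - (-200*(-76) - 52966)) - 65 = (√33841 - (15200 - 52966)) - 65 = (√33841 - 1*(-37766)) - 65 = (√33841 + 37766) - 65 = (37766 + √33841) - 65 = 37701 + √33841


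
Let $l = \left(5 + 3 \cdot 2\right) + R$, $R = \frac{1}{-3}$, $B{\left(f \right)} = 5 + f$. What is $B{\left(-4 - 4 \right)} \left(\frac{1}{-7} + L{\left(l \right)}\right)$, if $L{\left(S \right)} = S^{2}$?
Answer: $- \frac{7159}{21} \approx -340.9$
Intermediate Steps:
$R = - \frac{1}{3} \approx -0.33333$
$l = \frac{32}{3}$ ($l = \left(5 + 3 \cdot 2\right) - \frac{1}{3} = \left(5 + 6\right) - \frac{1}{3} = 11 - \frac{1}{3} = \frac{32}{3} \approx 10.667$)
$B{\left(-4 - 4 \right)} \left(\frac{1}{-7} + L{\left(l \right)}\right) = \left(5 - 8\right) \left(\frac{1}{-7} + \left(\frac{32}{3}\right)^{2}\right) = \left(5 - 8\right) \left(- \frac{1}{7} + \frac{1024}{9}\right) = \left(-3\right) \frac{7159}{63} = - \frac{7159}{21}$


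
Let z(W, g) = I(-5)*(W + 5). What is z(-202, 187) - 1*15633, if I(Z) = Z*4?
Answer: -11693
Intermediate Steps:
I(Z) = 4*Z
z(W, g) = -100 - 20*W (z(W, g) = (4*(-5))*(W + 5) = -20*(5 + W) = -100 - 20*W)
z(-202, 187) - 1*15633 = (-100 - 20*(-202)) - 1*15633 = (-100 + 4040) - 15633 = 3940 - 15633 = -11693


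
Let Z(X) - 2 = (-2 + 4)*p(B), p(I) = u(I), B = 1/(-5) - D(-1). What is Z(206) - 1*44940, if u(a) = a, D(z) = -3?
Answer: -224662/5 ≈ -44932.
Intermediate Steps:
B = 14/5 (B = 1/(-5) - 1*(-3) = -⅕ + 3 = 14/5 ≈ 2.8000)
p(I) = I
Z(X) = 38/5 (Z(X) = 2 + (-2 + 4)*(14/5) = 2 + 2*(14/5) = 2 + 28/5 = 38/5)
Z(206) - 1*44940 = 38/5 - 1*44940 = 38/5 - 44940 = -224662/5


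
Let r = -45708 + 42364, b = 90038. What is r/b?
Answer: -1672/45019 ≈ -0.037140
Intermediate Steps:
r = -3344
r/b = -3344/90038 = -3344*1/90038 = -1672/45019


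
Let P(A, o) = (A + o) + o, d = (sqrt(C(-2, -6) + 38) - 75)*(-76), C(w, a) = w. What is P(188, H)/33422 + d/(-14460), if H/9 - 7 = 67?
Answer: -6386907/20136755 ≈ -0.31718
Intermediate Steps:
H = 666 (H = 63 + 9*67 = 63 + 603 = 666)
d = 5244 (d = (sqrt(-2 + 38) - 75)*(-76) = (sqrt(36) - 75)*(-76) = (6 - 75)*(-76) = -69*(-76) = 5244)
P(A, o) = A + 2*o
P(188, H)/33422 + d/(-14460) = (188 + 2*666)/33422 + 5244/(-14460) = (188 + 1332)*(1/33422) + 5244*(-1/14460) = 1520*(1/33422) - 437/1205 = 760/16711 - 437/1205 = -6386907/20136755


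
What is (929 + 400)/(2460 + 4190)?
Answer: 1329/6650 ≈ 0.19985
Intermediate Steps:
(929 + 400)/(2460 + 4190) = 1329/6650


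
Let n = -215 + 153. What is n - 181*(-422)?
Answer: 76320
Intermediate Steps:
n = -62
n - 181*(-422) = -62 - 181*(-422) = -62 + 76382 = 76320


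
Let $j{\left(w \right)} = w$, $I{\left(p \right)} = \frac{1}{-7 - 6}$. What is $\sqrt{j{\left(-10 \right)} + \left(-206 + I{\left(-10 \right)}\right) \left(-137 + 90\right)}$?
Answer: $\frac{7 \sqrt{33371}}{13} \approx 98.365$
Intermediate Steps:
$I{\left(p \right)} = - \frac{1}{13}$ ($I{\left(p \right)} = \frac{1}{-13} = - \frac{1}{13}$)
$\sqrt{j{\left(-10 \right)} + \left(-206 + I{\left(-10 \right)}\right) \left(-137 + 90\right)} = \sqrt{-10 + \left(-206 - \frac{1}{13}\right) \left(-137 + 90\right)} = \sqrt{-10 - - \frac{125913}{13}} = \sqrt{-10 + \frac{125913}{13}} = \sqrt{\frac{125783}{13}} = \frac{7 \sqrt{33371}}{13}$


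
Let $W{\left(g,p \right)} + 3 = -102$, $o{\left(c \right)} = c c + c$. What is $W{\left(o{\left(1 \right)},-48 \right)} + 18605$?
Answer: $18500$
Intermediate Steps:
$o{\left(c \right)} = c + c^{2}$ ($o{\left(c \right)} = c^{2} + c = c + c^{2}$)
$W{\left(g,p \right)} = -105$ ($W{\left(g,p \right)} = -3 - 102 = -105$)
$W{\left(o{\left(1 \right)},-48 \right)} + 18605 = -105 + 18605 = 18500$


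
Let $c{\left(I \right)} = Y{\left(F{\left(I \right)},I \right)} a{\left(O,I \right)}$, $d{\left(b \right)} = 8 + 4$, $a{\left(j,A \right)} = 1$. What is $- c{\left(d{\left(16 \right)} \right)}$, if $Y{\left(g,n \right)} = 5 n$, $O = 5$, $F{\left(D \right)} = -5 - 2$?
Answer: $-60$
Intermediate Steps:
$F{\left(D \right)} = -7$
$d{\left(b \right)} = 12$
$c{\left(I \right)} = 5 I$ ($c{\left(I \right)} = 5 I 1 = 5 I$)
$- c{\left(d{\left(16 \right)} \right)} = - 5 \cdot 12 = \left(-1\right) 60 = -60$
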